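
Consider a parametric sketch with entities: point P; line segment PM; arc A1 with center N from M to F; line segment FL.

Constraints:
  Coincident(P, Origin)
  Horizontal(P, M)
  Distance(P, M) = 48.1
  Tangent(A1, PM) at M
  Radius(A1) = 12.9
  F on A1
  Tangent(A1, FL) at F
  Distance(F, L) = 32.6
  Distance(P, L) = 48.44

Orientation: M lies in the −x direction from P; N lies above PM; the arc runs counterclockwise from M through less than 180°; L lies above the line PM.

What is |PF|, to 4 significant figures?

36.90

P is at the origin; PM is horizontal with |PM| = 48.1 and M on the −x side, so M = (-48.10, 0.000). A1 meets PM tangentially, so NM is at right angles to PM, so N = M + (0, 12.9) = (-48.10, 12.90). Since NF ⟂ FL (tangency), |NL| = √(12.9² + 32.6²) = 35.06 regardless of where F sits on A1. So L lies on both circle(P, 48.44) and circle(N, 35.06); the above-PM intersection is L = (-26.52, 40.53). F is the foot of the tangent from L: F = (-35.72, 9.259).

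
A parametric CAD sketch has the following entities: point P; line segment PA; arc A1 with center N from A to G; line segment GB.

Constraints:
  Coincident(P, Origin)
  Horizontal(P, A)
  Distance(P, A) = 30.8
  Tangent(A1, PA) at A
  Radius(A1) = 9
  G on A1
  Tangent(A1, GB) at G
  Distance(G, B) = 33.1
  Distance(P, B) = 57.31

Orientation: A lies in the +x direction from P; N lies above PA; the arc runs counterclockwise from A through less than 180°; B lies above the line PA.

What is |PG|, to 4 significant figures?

40.88

P is at the origin; P and A share the same y with |PA| = 30.8 and A on the +x side, so A = (30.80, 0.000). Tangency of A1 to PA means the radius NA is perpendicular to PA, so N = A + (0, 9) = (30.80, 9.000). Since NG ⟂ GB (tangency), |NB| = √(9.0² + 33.1²) = 34.30 regardless of where G sits on A1. So B lies on both circle(P, 57.31) and circle(N, 34.30); the above-PA intersection is B = (38.54, 42.42). G is the foot of the tangent from B: G = (39.79, 9.341).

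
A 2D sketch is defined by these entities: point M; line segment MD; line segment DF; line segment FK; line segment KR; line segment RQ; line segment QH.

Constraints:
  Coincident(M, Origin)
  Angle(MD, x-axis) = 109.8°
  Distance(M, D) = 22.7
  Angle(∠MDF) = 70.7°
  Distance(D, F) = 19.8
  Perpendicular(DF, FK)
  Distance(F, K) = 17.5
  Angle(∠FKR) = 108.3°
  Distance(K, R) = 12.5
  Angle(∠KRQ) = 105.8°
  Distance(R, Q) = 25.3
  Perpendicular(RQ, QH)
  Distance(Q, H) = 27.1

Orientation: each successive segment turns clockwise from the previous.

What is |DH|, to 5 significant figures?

21.879

∠KRQ = 105.8° gives RQ at 124.60° from the x-axis; with |RQ| = 25.3, Q = (-13.937, 20.828). The perpendicularity gives QH at right angles to RQ, so QH runs at 34.600°; with |QH| = 27.1, H = (8.3700, 36.217). Then |DH| = |H − D| = 21.879.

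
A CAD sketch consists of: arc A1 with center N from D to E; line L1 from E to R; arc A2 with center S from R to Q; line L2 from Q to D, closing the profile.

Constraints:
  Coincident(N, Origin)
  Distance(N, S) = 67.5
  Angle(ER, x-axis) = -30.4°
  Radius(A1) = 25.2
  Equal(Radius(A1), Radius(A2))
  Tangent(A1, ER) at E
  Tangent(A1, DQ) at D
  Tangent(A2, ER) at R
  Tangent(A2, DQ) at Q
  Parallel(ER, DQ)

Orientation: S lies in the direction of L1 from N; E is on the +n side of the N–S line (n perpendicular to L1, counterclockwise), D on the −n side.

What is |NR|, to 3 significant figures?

72.1

The slot axis is L1's direction at -30.4°, so u = (cos -30.4°, sin -30.4°) = (0.863, -0.506) and n = (−sin -30.4°, cos -30.4°) = (0.506, 0.863). N is at the origin and S lies 67.5 along u from N, so S = 67.5·u = (58.2, -34.2). Tangency of A1 to both parallel lines with radius 25.2 puts E and D at N ± 25.2·n: E = (12.8, 21.7), D = (-12.8, -21.7). Equal radii place R and Q the same way about S: R = S + 25.2·n = (71.0, -12.4), Q = S − 25.2·n = (45.5, -55.9). Then |NR| = |R − N| = 72.1.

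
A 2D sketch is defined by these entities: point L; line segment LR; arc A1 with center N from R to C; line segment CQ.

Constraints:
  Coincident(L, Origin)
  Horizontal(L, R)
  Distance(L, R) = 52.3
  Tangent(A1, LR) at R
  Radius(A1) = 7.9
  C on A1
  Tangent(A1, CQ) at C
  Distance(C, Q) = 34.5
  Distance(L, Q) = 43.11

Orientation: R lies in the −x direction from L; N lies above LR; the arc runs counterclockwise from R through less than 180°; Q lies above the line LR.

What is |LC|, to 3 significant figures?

45.7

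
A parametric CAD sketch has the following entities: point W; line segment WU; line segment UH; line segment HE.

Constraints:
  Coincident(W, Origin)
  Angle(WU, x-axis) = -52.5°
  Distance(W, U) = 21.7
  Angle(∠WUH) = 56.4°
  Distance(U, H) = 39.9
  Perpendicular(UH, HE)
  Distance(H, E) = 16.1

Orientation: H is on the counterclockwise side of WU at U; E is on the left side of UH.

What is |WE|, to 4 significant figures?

27.96

∠WUH = 56.4°, so UH runs at -52.5° + (180° − 56.4°) = 71.10° from the x-axis; with |UH| = 39.9, H = U + 39.9·(cos 71.10°, sin 71.10°) = (26.13, 20.53). The perpendicularity gives HE at right angles to UH; with |HE| = 16.1 on the left of UH, E = H + 16.1·(-0.9461, 0.3239) = (10.90, 25.75). Then |WE| = |E − W| = 27.96.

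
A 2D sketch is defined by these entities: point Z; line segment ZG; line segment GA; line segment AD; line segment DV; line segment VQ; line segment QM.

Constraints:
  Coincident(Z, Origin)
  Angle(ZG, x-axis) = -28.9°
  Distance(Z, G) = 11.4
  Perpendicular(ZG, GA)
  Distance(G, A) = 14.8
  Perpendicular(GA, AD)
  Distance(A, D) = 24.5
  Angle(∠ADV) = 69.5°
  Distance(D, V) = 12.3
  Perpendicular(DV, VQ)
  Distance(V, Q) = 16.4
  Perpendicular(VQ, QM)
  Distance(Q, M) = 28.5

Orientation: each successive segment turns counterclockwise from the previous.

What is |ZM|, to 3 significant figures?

35.9

Z is at the origin; ZG runs at -28.9° with length 11.4, so G = (9.98, -5.51). ZG is perpendicular to GA, so GA runs at 61.1°; with |GA| = 14.8, A = (17.1, 7.45). GA is perpendicular to AD, so AD runs at 151°; with |AD| = 24.5, D = (-4.32, 19.3). ∠ADV = 69.5° gives DV at -98.4° from the x-axis; with |DV| = 12.3, V = (-6.11, 7.12). DV ⟂ VQ, so VQ runs at -8.40°; with |VQ| = 16.4, Q = (10.1, 4.72). VQ ⟂ QM, so QM runs at 81.6°; with |QM| = 28.5, M = (14.3, 32.9). Then |ZM| = |M − Z| = 35.9.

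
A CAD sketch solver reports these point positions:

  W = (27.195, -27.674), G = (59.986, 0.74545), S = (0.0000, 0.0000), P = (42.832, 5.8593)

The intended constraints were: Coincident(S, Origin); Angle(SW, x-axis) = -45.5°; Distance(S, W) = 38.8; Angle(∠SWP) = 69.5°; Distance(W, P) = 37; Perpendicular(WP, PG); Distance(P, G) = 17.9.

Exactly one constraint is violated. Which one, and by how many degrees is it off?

Perpendicular(WP, PG) — off by 8.40°.

S = (0.00, 0.00) ✓; SW at -45.50° ✓; |SW| = 38.80 ✓; ∠SWP = 69.50° ✓; |WP| = 37.00 ✓; ∠(WP, PG) = 81.60° ✗; |PG| = 17.90 ✓.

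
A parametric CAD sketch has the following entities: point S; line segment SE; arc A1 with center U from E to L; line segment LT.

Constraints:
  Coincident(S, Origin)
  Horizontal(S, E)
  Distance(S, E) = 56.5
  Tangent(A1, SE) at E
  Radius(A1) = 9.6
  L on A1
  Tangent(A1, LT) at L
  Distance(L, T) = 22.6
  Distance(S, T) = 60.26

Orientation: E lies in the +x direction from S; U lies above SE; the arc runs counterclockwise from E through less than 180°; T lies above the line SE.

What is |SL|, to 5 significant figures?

65.924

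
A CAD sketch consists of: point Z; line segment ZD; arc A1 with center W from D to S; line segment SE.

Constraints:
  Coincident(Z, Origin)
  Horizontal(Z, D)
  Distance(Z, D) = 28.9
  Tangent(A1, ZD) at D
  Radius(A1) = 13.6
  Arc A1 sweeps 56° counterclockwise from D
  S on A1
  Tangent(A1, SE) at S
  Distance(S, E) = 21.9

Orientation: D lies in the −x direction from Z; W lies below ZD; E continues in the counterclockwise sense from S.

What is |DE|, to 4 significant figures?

33.71

Z is at the origin; Z and D share the same y with |ZD| = 28.9 and D on the −x side, so D = (-28.90, 0.000). Since A1 is tangent to ZD there, WD ⟂ ZD, so W = D + (0, -13.6) = (-28.90, -13.60). On A1, D sits at bearing 90° from W; a 56° counterclockwise sweep puts S at bearing 146°, so S = W + 13.6·(cos 146°, sin 146°) = (-40.17, -5.995). Tangency of A1 to SE means the radius WS is perpendicular to SE, so SE runs along (−sin 146°, cos 146°); with |SE| = 21.9, E = (-52.42, -24.15). Then |DE| = |E − D| = 33.71.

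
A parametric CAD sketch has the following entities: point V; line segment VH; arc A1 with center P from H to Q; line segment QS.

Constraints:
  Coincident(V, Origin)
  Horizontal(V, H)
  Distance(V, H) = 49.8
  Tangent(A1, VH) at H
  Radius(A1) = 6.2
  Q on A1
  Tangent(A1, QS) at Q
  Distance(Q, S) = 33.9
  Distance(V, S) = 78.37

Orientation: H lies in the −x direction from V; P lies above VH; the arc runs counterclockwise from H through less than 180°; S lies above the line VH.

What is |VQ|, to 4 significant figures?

46.92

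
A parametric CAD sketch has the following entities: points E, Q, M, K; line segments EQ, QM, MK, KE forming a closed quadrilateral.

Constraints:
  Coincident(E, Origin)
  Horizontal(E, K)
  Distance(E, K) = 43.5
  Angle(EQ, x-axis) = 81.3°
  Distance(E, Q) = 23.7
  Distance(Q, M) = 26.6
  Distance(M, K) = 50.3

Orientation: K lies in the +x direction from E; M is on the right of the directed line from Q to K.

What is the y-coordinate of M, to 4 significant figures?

-1.067

Checks: |QM| = 26.60 ✓; |MK| = 50.30 ✓.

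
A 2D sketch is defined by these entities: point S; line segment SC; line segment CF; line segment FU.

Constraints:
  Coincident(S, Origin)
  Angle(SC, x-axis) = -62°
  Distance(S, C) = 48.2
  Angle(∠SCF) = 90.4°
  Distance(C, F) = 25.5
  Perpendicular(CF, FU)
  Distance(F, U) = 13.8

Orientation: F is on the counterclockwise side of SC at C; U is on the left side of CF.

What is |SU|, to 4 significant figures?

43.02

S is at the origin; SC runs at -62.0° with length 48.2, so C = 48.2·(cos -62.0°, sin -62.0°) = (22.63, -42.56). ∠SCF = 90.4°, so CF runs at -62.0° + (180° − 90.4°) = 27.60° from the x-axis; with |CF| = 25.5, F = C + 25.5·(cos 27.60°, sin 27.60°) = (45.23, -30.74). CF is perpendicular to FU; with |FU| = 13.8 on the left of CF, U = F + 13.8·(-0.4633, 0.8862) = (38.83, -18.51). Then |SU| = |U − S| = 43.02.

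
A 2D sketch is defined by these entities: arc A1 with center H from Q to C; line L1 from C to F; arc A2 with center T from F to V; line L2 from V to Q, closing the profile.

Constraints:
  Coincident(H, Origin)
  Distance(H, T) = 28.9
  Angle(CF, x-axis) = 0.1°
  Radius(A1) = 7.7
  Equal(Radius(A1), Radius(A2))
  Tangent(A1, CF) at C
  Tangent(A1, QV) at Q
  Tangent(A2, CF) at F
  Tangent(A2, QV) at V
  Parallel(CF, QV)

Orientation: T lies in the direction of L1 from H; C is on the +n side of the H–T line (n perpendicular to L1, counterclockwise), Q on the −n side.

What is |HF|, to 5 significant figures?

29.908

The slot axis is L1's direction at 0.1°, so u = (cos 0.1°, sin 0.1°) = (1.0000, 0.0017453) and n = (−sin 0.1°, cos 0.1°) = (-0.0017453, 1.0000). H is at the origin and T lies 28.9 along u from H, so T = 28.9·u = (28.900, 0.050440). Tangency of A1 to both parallel lines with radius 7.7 puts C and Q at H ± 7.7·n: C = (-0.013439, 7.7000), Q = (0.013439, -7.7000). Equal radii place F and V the same way about T: F = T + 7.7·n = (28.887, 7.7504), V = T − 7.7·n = (28.913, -7.6495). Then |HF| = |F − H| = 29.908.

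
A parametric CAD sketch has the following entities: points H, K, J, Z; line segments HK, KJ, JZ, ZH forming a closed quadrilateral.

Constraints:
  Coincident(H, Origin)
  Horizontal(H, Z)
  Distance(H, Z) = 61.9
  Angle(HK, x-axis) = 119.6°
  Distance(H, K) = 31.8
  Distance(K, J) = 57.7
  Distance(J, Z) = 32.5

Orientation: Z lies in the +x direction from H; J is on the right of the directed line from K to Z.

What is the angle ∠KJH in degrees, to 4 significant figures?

23.72°

H is at the origin; H and Z share the same y with |HZ| = 61.9 and Z in +x, so Z = (61.9, 0). HK runs at 119.6° with |HK| = 31.8, so K = (-15.71, 27.65). J is determined by |KJ| = 57.7 and |JZ| = 32.5 together: it lies at the intersection of circle(K, 57.7) and circle(Z, 32.5). With |KZ| = 82.39, the foot of the radical line on KZ is 54.99 from K and the perpendicular offset is √(57.7² − 54.99²) = 17.48. Taking the right-of-KZ solution: J = (30.22, -7.273).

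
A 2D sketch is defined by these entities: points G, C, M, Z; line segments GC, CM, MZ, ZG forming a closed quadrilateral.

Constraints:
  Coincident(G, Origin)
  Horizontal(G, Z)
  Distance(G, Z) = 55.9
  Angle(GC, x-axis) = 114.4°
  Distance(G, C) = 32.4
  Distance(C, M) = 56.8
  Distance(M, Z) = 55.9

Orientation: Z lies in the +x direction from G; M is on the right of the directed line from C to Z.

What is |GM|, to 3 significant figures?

24.7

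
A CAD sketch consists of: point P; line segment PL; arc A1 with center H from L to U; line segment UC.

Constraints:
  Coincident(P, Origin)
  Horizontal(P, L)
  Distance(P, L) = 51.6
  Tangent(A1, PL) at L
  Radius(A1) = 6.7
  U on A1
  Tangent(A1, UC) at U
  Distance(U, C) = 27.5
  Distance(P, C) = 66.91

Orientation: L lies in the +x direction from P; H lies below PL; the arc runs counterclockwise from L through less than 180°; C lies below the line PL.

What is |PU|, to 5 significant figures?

46.549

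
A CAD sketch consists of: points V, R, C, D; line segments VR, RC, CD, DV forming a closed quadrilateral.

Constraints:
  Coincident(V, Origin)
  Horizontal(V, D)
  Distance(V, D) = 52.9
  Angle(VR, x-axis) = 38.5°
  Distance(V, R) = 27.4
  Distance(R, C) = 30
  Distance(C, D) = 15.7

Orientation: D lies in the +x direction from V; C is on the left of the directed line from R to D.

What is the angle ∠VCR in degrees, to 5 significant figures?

19.638°

V is at the origin; VD is horizontal with |VD| = 52.9 and D in +x, so D = (52.9, 0). VR runs at 38.5° with |VR| = 27.4, so R = (21.443, 17.057). C is determined by |RC| = 30.0 and |CD| = 15.7 together: it lies at the intersection of circle(R, 30.0) and circle(D, 15.7). With |RD| = 35.783, the foot of the radical line on RD is 27.023 from R and the perpendicular offset is √(30.0² − 27.023²) = 13.029. Taking the left-of-RD solution: C = (51.409, 15.629).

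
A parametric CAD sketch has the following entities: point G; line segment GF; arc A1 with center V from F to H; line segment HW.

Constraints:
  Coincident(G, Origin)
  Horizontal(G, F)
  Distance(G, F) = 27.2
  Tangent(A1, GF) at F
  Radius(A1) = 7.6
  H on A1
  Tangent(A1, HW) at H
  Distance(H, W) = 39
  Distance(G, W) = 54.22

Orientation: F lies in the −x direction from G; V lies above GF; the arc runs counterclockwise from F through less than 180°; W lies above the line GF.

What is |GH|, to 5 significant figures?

21.636

Checks: G.y = 0.00, F.y = 0.00 ✓; |VH| = 7.600 ✓; ∠(VH, HW) = 90.00° ✓; |HW| = 39.00 ✓; |GW| = 54.22 ✓.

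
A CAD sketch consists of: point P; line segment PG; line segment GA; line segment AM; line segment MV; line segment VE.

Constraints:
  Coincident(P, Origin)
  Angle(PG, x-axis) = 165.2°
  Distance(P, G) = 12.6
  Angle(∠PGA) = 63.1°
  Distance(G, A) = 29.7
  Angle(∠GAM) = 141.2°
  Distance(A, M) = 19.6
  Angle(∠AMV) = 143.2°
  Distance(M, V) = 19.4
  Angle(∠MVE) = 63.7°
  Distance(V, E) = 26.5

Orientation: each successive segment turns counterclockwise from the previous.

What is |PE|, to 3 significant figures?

23.2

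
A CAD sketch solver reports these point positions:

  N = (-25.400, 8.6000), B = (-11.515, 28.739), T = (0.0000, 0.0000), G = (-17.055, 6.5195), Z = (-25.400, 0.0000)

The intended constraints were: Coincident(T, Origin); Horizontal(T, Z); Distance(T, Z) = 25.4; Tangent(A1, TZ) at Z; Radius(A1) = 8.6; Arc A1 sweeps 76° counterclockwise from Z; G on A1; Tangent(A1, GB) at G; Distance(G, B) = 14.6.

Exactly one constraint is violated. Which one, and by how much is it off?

Distance(G, B) = 14.6 — off by 8.30.

T = (0.00, 0.00) ✓; T.y = 0.00, Z.y = 0.00 ✓; |TZ| = 25.40 ✓; ∠(NZ, ZT) = 90.00° ✓; |NZ| = 8.600 ✓; bearing(N→G) − bearing(N→Z) = 76.00° ✓; |NG| = 8.600 ✓; ∠(NG, GB) = 90.00° ✓; |GB| = 22.90 ✗.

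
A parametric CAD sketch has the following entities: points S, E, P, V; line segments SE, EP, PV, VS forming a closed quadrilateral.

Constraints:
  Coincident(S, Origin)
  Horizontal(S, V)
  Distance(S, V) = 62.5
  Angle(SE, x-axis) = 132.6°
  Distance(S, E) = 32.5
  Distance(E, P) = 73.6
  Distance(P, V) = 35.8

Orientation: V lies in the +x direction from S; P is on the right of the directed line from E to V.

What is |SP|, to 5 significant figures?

41.664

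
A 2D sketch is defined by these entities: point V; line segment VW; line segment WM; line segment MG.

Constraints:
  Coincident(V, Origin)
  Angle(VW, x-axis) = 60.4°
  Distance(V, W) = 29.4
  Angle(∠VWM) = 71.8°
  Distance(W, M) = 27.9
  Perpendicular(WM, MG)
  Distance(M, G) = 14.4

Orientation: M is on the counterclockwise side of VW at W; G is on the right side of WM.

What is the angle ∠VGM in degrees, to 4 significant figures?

23.85°

V is at the origin; VW runs at 60.4° with length 29.4, so W = 29.4·(cos 60.4°, sin 60.4°) = (14.52, 25.56). ∠VWM = 71.8°, so WM runs at 60.4° + (180° − 71.8°) = 168.6° from the x-axis; with |WM| = 27.9, M = W + 27.9·(cos 168.6°, sin 168.6°) = (-12.83, 31.08). WM ⟂ MG; with |MG| = 14.4 on the right of WM, G = M + 14.4·(0.1977, 0.9803) = (-9.981, 45.19). Then cos ∠VGM = GV·GM / (|GV||GM|), giving 23.85°.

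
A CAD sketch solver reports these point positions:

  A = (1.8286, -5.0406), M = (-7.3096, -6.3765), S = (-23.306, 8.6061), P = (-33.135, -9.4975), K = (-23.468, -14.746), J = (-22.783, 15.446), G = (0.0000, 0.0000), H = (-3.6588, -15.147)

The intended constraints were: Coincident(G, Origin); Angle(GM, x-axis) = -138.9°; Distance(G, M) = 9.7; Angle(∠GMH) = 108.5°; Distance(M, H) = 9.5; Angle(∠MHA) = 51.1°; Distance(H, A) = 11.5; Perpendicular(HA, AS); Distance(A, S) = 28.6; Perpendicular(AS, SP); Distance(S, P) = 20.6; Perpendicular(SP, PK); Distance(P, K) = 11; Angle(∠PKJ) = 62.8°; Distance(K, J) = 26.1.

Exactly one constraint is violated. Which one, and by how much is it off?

Distance(K, J) = 26.1 — off by 4.10.

G = (0.00, 0.00) ✓; GM at -138.9° ✓; |GM| = 9.700 ✓; ∠GMH = 108.5° ✓; |MH| = 9.500 ✓; ∠MHA = 51.10° ✓; |HA| = 11.50 ✓; ∠(HA, AS) = 90.00° ✓; |AS| = 28.60 ✓; ∠(AS, SP) = 90.00° ✓; |SP| = 20.60 ✓; ∠(SP, PK) = 90.00° ✓; |PK| = 11.00 ✓; ∠PKJ = 62.80° ✓; |KJ| = 30.20 ✗.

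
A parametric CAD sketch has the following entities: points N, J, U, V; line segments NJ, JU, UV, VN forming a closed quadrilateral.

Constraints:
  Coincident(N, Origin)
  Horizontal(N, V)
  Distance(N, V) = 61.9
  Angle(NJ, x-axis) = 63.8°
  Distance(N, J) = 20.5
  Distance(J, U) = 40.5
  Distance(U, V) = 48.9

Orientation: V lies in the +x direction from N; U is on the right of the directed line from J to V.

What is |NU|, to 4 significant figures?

27.65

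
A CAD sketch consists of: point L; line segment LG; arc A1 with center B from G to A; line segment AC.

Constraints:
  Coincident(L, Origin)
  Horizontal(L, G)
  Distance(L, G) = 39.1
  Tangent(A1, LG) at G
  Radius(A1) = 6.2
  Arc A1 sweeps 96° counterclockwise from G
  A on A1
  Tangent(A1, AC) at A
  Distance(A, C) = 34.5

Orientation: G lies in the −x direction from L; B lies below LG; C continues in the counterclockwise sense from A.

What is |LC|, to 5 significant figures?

58.563

L is at the origin; L and G share the same y with |LG| = 39.1 and G on the −x side, so G = (-39.100, 0.0000). A1 meets LG tangentially, so BG is at right angles to LG, so B = G + (0, -6.2) = (-39.100, -6.2000). On A1, G sits at bearing 90° from B; a 96° counterclockwise sweep puts A at bearing 186°, so A = B + 6.2·(cos 186°, sin 186°) = (-45.266, -6.8481). Since A1 is tangent to AC there, BA ⟂ AC, so AC runs along (−sin 186°, cos 186°); with |AC| = 34.5, C = (-41.660, -41.159). Then |LC| = |C − L| = 58.563.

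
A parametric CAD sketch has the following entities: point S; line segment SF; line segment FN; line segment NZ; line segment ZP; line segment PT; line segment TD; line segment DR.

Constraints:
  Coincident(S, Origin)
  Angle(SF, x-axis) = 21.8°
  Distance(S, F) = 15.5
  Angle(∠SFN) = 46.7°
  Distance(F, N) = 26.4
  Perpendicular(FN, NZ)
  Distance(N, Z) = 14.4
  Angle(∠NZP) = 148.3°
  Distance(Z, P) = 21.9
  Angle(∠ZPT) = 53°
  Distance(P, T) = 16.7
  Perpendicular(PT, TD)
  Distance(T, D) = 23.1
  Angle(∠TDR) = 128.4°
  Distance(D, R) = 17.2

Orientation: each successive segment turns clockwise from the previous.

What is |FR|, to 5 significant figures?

48.563

S is at the origin; SF runs at 21.8° with length 15.5, so F = (14.392, 5.7562). ∠SFN = 46.7° gives FN at -111.50° from the x-axis; with |FN| = 26.4, N = (4.7159, -18.807). FN is perpendicular to NZ, so NZ runs at 158.50°; with |NZ| = 14.4, Z = (-8.6821, -13.529). ∠NZP = 148.3° gives ZP at 126.80° from the x-axis; with |ZP| = 21.9, P = (-21.801, 4.0068). ∠ZPT = 53.0° gives PT at -0.20000° from the x-axis; with |PT| = 16.7, T = (-5.1008, 3.9485). PT is perpendicular to TD, so TD runs at -90.200°; with |TD| = 23.1, D = (-5.1815, -19.151). ∠TDR = 128.4° gives DR at -141.80° from the x-axis; with |DR| = 17.2, R = (-18.698, -29.788). Then |FR| = |R − F| = 48.563.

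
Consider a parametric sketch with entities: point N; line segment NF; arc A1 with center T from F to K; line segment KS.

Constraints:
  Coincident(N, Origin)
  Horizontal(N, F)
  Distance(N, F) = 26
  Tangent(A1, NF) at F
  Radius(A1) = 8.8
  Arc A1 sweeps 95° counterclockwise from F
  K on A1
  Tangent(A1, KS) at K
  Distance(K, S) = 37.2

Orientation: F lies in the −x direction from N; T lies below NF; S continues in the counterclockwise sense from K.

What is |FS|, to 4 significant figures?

46.95

On A1, F sits at bearing 90° from T; a 95° counterclockwise sweep puts K at bearing 185°, so K = T + 8.8·(cos 185°, sin 185°) = (-34.77, -9.567). Since A1 is tangent to KS there, TK ⟂ KS, so KS runs along (−sin 185°, cos 185°); with |KS| = 37.2, S = (-31.52, -46.63). Then |FS| = |S − F| = 46.95.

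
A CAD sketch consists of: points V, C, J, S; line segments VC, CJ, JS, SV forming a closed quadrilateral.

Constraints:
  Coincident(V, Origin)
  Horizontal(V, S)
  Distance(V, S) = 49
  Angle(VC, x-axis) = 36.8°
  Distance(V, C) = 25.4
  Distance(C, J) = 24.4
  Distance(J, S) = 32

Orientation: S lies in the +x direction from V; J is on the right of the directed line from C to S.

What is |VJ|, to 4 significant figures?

20.46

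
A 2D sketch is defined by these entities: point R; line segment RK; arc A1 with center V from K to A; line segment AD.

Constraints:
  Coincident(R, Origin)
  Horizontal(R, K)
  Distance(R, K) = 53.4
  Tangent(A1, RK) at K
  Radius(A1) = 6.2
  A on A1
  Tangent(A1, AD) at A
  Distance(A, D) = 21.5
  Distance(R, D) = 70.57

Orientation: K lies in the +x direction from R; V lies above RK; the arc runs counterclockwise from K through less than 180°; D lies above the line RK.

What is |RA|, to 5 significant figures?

59.425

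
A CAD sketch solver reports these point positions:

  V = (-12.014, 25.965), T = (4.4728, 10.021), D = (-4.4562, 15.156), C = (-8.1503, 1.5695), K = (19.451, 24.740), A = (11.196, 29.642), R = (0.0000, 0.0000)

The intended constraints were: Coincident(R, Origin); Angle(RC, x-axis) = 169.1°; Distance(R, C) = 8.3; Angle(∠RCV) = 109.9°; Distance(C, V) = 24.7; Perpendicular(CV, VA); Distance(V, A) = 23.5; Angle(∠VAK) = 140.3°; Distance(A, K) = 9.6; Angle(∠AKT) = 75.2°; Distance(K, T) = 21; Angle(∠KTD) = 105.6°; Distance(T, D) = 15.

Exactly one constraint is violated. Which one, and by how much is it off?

Distance(T, D) = 15 — off by 4.70.

R = (0.00, 0.00) ✓; RC at 169.1° ✓; |RC| = 8.300 ✓; ∠RCV = 109.9° ✓; |CV| = 24.70 ✓; ∠(CV, VA) = 90.00° ✓; |VA| = 23.50 ✓; ∠VAK = 140.3° ✓; |AK| = 9.601 ✓; ∠AKT = 75.20° ✓; |KT| = 21.00 ✓; ∠KTD = 105.6° ✓; |TD| = 10.30 ✗.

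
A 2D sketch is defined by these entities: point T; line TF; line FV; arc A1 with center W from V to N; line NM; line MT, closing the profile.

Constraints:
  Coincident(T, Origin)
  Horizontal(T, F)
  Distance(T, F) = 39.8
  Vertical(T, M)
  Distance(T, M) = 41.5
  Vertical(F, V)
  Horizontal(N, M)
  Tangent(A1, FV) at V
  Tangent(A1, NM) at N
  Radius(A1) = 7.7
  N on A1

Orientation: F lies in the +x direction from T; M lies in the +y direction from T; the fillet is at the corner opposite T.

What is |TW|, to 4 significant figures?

46.61

T and M share the same x with |TM| = 41.5 and M on the +y side, so M = (0.000, 41.50). The virtual corner opposite T is at (39.80, 41.50). A1 meets FV tangentially, so WV is at right angles to FV and A1 meets NM tangentially, so WN is at right angles to NM, with radius 7.7, so the center W sits 7.7 in from both sides at W = (32.10, 33.80). Then |TW| = |W − T| = 46.61.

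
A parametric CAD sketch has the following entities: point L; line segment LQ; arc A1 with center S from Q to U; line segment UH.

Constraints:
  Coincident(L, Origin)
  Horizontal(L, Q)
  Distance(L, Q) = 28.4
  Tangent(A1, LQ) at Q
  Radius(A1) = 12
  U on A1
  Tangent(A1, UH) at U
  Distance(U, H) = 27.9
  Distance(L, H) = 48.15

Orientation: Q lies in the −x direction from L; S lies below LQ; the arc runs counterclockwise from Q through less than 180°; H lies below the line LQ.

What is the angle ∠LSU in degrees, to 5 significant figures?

170.49°

Checks: L.y = 0.00, Q.y = 0.00 ✓; |SU| = 12.00 ✓; ∠(SU, UH) = 90.00° ✓; |UH| = 27.90 ✓; |LH| = 48.15 ✓.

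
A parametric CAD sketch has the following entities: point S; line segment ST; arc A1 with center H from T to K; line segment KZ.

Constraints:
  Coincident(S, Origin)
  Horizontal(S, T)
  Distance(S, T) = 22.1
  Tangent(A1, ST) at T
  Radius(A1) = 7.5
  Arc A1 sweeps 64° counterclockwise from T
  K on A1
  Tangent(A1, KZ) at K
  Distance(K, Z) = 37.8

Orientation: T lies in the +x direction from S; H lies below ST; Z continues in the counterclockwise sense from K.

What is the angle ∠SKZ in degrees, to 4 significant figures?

79.34°

S is at the origin; S and T share the same y with |ST| = 22.1 and T on the +x side, so T = (22.10, 0.000). Since A1 is tangent to ST there, HT ⟂ ST, so H = T + (0, -7.5) = (22.10, -7.500). On A1, T sits at bearing 90° from H; a 64° counterclockwise sweep puts K at bearing 154°, so K = H + 7.5·(cos 154°, sin 154°) = (15.36, -4.212). The tangent condition forces HK to be normal to KZ, so KZ runs along (−sin 154°, cos 154°); with |KZ| = 37.8, Z = (-1.211, -38.19). Then cos ∠SKZ = KS·KZ / (|KS||KZ|), giving 79.34°.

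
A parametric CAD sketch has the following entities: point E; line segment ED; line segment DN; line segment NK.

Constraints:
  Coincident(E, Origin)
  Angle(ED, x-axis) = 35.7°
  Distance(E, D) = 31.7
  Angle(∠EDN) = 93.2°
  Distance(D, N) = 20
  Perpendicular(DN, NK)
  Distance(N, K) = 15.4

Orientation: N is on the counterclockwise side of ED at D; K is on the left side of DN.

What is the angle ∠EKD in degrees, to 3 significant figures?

74.3°

E is at the origin; ED runs at 35.7° with length 31.7, so D = 31.7·(cos 35.7°, sin 35.7°) = (25.7, 18.5). ∠EDN = 93.2°, so DN runs at 35.7° + (180° − 93.2°) = 122° from the x-axis; with |DN| = 20.0, N = D + 20.0·(cos 122°, sin 122°) = (15.0, 35.4). DN ⟂ NK; with |NK| = 15.4 on the left of DN, K = N + 15.4·(-0.843, -0.537) = (2.01, 27.1). Then cos ∠EKD = KE·KD / (|KE||KD|), giving 74.3°.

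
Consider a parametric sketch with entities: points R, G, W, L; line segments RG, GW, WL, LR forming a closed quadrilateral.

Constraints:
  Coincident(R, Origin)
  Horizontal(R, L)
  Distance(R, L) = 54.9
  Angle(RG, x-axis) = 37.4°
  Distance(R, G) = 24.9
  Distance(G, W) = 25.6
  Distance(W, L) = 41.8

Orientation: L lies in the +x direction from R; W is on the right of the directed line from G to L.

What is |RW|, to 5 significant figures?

17.368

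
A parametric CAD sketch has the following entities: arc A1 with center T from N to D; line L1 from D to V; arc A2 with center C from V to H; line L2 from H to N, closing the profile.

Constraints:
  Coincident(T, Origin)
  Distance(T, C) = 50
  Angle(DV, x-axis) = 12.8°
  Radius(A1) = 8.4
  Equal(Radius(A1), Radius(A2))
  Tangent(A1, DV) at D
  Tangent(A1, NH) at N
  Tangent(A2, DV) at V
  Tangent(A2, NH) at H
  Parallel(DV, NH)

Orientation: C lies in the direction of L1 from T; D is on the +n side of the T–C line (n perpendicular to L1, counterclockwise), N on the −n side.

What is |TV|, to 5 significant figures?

50.701

The slot axis is L1's direction at 12.8°, so u = (cos 12.8°, sin 12.8°) = (0.97515, 0.22155) and n = (−sin 12.8°, cos 12.8°) = (-0.22155, 0.97515). T is at the origin and C lies 50.0 along u from T, so C = 50.0·u = (48.757, 11.077). Tangency of A1 to both parallel lines with radius 8.4 puts D and N at T ± 8.4·n: D = (-1.8610, 8.1913), N = (1.8610, -8.1913). Equal radii place V and H the same way about C: V = C + 8.4·n = (46.896, 19.269), H = C − 8.4·n = (50.618, 2.8862). Then |TV| = |V − T| = 50.701.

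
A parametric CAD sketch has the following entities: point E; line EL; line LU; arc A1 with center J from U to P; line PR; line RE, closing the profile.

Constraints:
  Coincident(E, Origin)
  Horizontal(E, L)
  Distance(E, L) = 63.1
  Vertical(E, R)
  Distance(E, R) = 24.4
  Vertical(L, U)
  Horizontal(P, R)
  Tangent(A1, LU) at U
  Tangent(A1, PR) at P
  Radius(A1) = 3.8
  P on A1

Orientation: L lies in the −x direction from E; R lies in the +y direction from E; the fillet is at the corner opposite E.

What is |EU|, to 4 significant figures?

66.38

E is at the origin; E and L share the same y with |EL| = 63.1 and L on the −x side, so L = (-63.10, 0.000). E and R share the same x with |ER| = 24.4 and R on the +y side, so R = (0.000, 24.40). The virtual corner opposite E is at (-63.10, 24.40). The tangent condition forces JU to be normal to LU and tangency of A1 to PR means the radius JP is perpendicular to PR, with radius 3.8, so the center J sits 3.8 in from both sides at J = (-59.30, 20.60). That places the tangent points at U = (-63.10, 20.60) on LU and P = (-59.30, 24.40) on PR. Then |EU| = |U − E| = 66.38.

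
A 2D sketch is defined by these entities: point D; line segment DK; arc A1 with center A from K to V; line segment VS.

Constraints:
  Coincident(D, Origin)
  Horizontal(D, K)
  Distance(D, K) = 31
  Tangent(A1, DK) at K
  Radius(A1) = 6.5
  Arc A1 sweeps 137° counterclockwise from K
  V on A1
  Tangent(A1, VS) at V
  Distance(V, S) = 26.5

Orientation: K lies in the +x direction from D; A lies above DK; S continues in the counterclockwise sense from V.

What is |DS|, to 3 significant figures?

33.4

D is at the origin; DK is horizontal with |DK| = 31.0 and K on the +x side, so K = (31.0, 0.00). Since A1 is tangent to DK there, AK ⟂ DK, so A = K + (0, 6.5) = (31.0, 6.50). On A1, K sits at bearing -90° from A; a 137° counterclockwise sweep puts V at bearing 47°, so V = A + 6.5·(cos 47°, sin 47°) = (35.4, 11.3). A1 meets VS tangentially, so AV is at right angles to VS, so VS runs along (−sin 47°, cos 47°); with |VS| = 26.5, S = (16.1, 29.3). Then |DS| = |S − D| = 33.4.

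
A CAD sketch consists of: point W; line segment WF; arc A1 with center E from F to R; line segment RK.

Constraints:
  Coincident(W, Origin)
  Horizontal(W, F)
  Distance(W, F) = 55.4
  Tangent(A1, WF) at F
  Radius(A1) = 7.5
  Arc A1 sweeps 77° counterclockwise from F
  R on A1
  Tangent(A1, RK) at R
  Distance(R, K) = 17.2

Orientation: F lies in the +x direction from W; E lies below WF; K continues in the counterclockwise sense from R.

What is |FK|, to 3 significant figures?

25.2

W is at the origin; WF is horizontal with |WF| = 55.4 and F on the +x side, so F = (55.4, 0.00). A1 meets WF tangentially, so EF is at right angles to WF, so E = F + (0, -7.5) = (55.4, -7.50). On A1, F sits at bearing 90° from E; a 77° counterclockwise sweep puts R at bearing 167°, so R = E + 7.5·(cos 167°, sin 167°) = (48.1, -5.81). Since A1 is tangent to RK there, ER ⟂ RK, so RK runs along (−sin 167°, cos 167°); with |RK| = 17.2, K = (44.2, -22.6). Then |FK| = |K − F| = 25.2.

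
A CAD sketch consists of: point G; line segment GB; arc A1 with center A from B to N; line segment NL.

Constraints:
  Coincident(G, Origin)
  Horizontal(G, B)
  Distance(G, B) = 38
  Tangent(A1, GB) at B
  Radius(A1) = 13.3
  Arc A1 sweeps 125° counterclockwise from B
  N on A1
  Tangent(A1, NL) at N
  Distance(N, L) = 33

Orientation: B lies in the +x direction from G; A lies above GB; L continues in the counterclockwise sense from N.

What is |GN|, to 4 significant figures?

53.19

G is at the origin; G and B share the same y with |GB| = 38.0 and B on the +x side, so B = (38.00, 0.000). A1 meets GB tangentially, so AB is at right angles to GB, so A = B + (0, 13.3) = (38.00, 13.30). On A1, B sits at bearing -90° from A; a 125° counterclockwise sweep puts N at bearing 35°, so N = A + 13.3·(cos 35°, sin 35°) = (48.89, 20.93). Then |GN| = |N − G| = 53.19.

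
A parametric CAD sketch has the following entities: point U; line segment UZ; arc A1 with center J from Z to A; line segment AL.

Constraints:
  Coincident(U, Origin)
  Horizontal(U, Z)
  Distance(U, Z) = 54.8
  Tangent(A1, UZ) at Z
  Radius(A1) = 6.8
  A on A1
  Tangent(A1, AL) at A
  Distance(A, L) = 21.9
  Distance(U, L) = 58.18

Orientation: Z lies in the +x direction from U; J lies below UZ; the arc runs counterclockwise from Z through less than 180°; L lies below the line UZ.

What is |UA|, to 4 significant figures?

48.62

U is at the origin; U and Z share the same y with |UZ| = 54.8 and Z on the +x side, so Z = (54.80, 0.000). Tangency of A1 to UZ means the radius JZ is perpendicular to UZ, so J = Z + (0, -6.8) = (54.80, -6.800). Since JA ⟂ AL (tangency), |JL| = √(6.8² + 21.9²) = 22.93 regardless of where A sits on A1. So L lies on both circle(U, 58.18) and circle(J, 22.93); the below-UZ intersection is L = (50.27, -29.28). A is the foot of the tangent from L: A = (48.04, -7.495).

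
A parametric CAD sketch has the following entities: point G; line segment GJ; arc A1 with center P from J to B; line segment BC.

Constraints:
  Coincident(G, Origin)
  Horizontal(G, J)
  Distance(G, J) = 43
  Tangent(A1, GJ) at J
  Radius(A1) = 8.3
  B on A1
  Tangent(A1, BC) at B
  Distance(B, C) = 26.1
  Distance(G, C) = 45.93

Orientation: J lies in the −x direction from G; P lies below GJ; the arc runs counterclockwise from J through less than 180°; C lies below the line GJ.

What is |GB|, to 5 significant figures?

51.081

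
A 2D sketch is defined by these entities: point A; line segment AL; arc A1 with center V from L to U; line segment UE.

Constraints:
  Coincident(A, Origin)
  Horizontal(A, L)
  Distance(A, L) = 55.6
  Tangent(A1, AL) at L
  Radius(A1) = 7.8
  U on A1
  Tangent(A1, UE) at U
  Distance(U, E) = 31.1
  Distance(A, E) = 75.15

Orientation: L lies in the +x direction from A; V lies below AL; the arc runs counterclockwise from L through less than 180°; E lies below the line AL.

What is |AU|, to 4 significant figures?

50.24

Checks: |VU| = 7.800 ✓; ∠(VU, UE) = 90.00° ✓; |UE| = 31.10 ✓; |AE| = 75.15 ✓.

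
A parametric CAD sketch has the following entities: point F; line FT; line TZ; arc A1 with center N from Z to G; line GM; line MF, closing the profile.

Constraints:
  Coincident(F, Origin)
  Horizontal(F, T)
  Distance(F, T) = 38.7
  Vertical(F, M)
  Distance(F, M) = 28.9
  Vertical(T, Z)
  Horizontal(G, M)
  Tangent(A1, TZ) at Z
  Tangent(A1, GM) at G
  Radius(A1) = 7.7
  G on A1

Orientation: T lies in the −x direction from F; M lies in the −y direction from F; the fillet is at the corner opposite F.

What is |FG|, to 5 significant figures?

42.382

F is at the origin; FT is horizontal with |FT| = 38.7 and T on the −x side, so T = (-38.700, 0.0000). F and M share the same x with |FM| = 28.9 and M on the −y side, so M = (0.0000, -28.900). The virtual corner opposite F is at (-38.700, -28.900). A1 meets TZ tangentially, so NZ is at right angles to TZ and the tangent condition forces NG to be normal to GM, with radius 7.7, so the center N sits 7.7 in from both sides at N = (-31.000, -21.200). That places the tangent points at Z = (-38.700, -21.200) on TZ and G = (-31.000, -28.900) on GM. Then |FG| = |G − F| = 42.382.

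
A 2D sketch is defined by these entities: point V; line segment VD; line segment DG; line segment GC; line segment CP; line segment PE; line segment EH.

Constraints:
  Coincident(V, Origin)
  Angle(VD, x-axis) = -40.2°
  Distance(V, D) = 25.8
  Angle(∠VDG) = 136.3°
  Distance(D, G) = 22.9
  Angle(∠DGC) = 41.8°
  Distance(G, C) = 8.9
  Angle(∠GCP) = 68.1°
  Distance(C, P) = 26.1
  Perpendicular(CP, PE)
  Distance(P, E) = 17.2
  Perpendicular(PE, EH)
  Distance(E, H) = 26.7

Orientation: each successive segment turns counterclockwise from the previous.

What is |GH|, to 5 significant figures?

9.7636

V is at the origin; VD runs at -40.2° with length 25.8, so D = (19.706, -16.653). ∠VDG = 136.3° gives DG at 3.5000° from the x-axis; with |DG| = 22.9, G = (42.563, -15.255). ∠DGC = 41.8° gives GC at 141.70° from the x-axis; with |GC| = 8.9, C = (35.579, -9.7388). ∠GCP = 68.1° gives CP at -106.40° from the x-axis; with |CP| = 26.1, P = (28.210, -34.777). CP ⟂ PE, so PE runs at -16.400°; with |PE| = 17.2, E = (44.710, -39.633). PE ⟂ EH, so EH runs at 73.600°; with |EH| = 26.7, H = (52.248, -14.019). Then |GH| = |H − G| = 9.7636.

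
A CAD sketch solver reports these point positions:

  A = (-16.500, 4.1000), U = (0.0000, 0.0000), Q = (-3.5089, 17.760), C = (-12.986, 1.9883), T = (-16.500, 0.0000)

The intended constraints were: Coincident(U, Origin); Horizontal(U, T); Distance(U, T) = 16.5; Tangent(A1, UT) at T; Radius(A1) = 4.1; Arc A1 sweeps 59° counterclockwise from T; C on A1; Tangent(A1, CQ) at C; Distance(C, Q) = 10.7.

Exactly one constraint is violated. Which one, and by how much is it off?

Distance(C, Q) = 10.7 — off by 7.70.

U = (0.00, 0.00) ✓; U.y = 0.00, T.y = 0.00 ✓; |UT| = 16.50 ✓; ∠(AT, TU) = 90.00° ✓; |AT| = 4.100 ✓; bearing(A→C) − bearing(A→T) = 59.00° ✓; |AC| = 4.100 ✓; ∠(AC, CQ) = 90.00° ✓; |CQ| = 18.40 ✗.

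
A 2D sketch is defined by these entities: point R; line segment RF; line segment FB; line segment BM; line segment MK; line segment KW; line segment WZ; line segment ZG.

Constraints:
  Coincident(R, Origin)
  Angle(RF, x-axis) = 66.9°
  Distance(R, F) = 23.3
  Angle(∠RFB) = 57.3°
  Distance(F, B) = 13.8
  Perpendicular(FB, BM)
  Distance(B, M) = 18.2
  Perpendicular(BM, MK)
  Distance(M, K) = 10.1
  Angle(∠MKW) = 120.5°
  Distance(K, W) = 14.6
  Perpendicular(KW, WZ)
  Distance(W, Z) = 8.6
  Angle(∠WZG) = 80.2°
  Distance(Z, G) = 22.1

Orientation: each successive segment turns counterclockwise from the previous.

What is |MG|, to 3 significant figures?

4.37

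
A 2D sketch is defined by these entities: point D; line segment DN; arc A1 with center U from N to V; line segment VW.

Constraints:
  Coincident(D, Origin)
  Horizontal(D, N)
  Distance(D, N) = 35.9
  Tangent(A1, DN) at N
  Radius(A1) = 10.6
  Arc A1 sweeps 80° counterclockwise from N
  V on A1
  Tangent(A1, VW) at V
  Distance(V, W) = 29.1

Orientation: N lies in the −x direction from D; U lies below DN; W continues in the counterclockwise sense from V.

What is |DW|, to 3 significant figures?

63.6

On A1, N sits at bearing 90° from U; an 80° counterclockwise sweep puts V at bearing 170°, so V = U + 10.6·(cos 170°, sin 170°) = (-46.3, -8.76). Since A1 is tangent to VW there, UV ⟂ VW, so VW runs along (−sin 170°, cos 170°); with |VW| = 29.1, W = (-51.4, -37.4). Then |DW| = |W − D| = 63.6.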